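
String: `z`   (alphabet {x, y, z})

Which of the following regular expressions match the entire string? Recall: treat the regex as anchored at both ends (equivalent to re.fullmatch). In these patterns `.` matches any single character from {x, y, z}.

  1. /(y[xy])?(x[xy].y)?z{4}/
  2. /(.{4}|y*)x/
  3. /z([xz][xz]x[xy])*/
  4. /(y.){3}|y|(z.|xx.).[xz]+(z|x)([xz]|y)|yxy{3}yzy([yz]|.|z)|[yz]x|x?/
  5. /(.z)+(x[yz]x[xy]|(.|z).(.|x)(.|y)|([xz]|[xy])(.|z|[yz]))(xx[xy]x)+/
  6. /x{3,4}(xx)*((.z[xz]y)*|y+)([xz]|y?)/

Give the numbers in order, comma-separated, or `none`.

1 → no match
2 → no match — must end with `x`
3 → match
4 → no match
5 → no match — must end with `x`
6 → no match — must start with `x`

3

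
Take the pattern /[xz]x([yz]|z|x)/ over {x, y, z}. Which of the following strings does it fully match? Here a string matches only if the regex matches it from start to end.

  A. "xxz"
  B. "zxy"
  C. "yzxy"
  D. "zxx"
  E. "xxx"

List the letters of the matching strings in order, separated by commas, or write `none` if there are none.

A, B, D, E

A → match
B → match
C → no match
D → match
E → match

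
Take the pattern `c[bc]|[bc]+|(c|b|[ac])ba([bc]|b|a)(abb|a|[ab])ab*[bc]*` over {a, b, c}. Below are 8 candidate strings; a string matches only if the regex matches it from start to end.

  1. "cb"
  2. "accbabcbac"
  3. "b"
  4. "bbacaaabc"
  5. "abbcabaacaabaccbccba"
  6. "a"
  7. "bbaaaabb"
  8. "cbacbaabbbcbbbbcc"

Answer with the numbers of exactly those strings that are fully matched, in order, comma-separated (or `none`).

1, 3, 7

1 → match
2 → no match
3 → match
4 → no match
5 → no match
6 → no match
7 → match
8 → no match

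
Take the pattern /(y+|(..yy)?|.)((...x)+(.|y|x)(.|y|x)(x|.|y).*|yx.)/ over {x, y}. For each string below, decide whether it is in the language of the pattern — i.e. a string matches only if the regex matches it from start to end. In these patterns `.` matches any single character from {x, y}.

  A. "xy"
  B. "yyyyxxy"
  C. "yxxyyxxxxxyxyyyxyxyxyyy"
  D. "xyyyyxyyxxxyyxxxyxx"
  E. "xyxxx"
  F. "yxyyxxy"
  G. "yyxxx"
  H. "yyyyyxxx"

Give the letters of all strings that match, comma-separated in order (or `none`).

A → no match
B → no match
C → no match
D → no match
E → no match
F → no match
G → no match
H → no match

none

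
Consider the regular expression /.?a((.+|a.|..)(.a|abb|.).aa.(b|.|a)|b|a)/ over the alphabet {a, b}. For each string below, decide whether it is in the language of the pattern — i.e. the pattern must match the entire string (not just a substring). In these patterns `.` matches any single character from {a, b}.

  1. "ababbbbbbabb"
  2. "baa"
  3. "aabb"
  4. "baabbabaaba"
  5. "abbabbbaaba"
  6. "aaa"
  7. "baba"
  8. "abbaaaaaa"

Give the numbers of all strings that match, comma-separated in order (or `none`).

1 → no match
2 → match
3 → no match
4 → match
5 → match
6 → match
7 → no match
8 → match

2, 4, 5, 6, 8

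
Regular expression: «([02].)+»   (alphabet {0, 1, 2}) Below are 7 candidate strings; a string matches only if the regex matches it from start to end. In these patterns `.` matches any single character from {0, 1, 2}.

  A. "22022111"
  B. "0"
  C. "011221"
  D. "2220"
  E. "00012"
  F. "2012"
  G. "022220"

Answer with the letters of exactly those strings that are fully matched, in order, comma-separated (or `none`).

A → no match
B → no match
C → no match
D → match
E → no match
F → no match
G → match

D, G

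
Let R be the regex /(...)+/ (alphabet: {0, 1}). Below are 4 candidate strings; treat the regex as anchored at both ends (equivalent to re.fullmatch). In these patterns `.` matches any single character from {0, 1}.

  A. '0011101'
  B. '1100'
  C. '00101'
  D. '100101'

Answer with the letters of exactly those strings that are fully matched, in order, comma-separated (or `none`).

A → no match
B → no match
C → no match
D → match

D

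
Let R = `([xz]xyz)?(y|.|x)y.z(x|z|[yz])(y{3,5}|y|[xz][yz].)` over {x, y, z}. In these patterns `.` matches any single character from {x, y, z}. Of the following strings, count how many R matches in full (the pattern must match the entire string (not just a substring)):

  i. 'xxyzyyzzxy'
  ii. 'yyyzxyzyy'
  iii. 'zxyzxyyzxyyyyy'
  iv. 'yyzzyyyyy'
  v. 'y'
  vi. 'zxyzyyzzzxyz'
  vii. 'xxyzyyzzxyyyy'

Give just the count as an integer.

5

i → match
ii → no match
iii → match
iv → match
v → no match
vi → match
vii → match
Total matched: 5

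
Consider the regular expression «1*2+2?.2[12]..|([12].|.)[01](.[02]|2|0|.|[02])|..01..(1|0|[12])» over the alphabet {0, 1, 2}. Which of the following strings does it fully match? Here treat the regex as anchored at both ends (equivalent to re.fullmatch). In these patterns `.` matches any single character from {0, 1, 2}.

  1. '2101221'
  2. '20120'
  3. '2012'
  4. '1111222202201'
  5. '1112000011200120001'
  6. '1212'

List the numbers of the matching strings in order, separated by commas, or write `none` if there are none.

1, 2, 3, 4, 6

1 → match
2 → match
3 → match
4 → match
5 → no match
6 → match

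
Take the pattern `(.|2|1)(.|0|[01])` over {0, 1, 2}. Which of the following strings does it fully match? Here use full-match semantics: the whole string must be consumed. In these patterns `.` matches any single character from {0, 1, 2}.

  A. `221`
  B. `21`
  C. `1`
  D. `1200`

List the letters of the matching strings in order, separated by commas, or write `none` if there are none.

B

A → no match
B → match
C → no match
D → no match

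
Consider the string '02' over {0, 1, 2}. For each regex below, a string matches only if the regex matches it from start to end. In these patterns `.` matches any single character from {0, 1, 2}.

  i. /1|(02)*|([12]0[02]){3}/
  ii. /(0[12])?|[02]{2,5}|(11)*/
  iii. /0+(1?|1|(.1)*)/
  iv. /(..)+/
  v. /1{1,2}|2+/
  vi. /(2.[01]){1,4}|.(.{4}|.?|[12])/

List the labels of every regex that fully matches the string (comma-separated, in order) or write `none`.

i, ii, iv, vi

i → match
ii → match
iii → no match
iv → match
v → no match
vi → match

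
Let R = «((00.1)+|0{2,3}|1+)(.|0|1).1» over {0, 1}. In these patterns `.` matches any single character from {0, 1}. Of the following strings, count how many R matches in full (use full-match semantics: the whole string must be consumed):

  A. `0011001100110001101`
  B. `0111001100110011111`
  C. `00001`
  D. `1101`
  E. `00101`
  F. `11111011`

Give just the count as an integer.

5

A → match
B → no match
C → match
D → match
E → match
F → match
Total matched: 5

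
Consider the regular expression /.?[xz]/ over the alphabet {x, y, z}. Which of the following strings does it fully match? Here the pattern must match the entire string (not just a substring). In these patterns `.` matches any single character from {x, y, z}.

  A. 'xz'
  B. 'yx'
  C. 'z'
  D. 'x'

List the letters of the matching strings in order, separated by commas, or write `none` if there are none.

A, B, C, D

A. 'xz' → match
B. 'yx' → match
C. 'z' → match
D. 'x' → match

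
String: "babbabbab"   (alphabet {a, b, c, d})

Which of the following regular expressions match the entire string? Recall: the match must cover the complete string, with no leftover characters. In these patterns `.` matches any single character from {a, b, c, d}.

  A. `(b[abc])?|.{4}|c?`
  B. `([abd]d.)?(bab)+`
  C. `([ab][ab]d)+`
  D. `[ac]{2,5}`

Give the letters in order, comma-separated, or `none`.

B

A → no match
B → match
C → no match — must end with "d"
D → no match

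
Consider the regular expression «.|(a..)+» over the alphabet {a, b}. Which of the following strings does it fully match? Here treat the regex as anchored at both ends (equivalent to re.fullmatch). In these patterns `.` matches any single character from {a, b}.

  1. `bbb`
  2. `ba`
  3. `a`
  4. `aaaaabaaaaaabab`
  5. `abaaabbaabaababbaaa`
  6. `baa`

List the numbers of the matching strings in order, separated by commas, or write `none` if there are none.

1 → no match
2 → no match
3 → match
4 → no match
5 → no match
6 → no match

3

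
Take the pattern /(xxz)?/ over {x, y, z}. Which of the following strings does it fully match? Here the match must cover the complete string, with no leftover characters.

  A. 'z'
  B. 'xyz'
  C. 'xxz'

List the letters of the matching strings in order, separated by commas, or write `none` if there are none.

C

A → no match
B → no match
C → match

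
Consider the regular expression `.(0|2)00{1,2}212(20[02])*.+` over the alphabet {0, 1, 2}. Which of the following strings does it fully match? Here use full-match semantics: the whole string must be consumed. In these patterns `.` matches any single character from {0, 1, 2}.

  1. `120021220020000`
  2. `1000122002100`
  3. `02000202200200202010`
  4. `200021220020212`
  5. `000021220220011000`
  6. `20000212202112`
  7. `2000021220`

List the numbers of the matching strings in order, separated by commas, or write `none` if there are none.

1, 4, 5, 6, 7

1 → match
2 → no match
3 → no match
4 → match
5 → match
6 → match
7 → match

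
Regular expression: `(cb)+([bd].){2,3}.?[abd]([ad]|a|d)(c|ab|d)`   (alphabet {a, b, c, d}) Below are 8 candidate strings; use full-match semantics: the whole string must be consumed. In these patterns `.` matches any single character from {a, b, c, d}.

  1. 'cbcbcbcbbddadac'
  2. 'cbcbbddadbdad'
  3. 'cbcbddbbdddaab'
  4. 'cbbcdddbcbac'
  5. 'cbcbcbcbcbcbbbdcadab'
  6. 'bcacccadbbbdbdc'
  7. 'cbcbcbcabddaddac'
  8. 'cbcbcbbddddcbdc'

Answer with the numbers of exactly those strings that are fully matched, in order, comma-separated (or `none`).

1, 2, 3, 4, 5, 8

1 → match
2 → match
3 → match
4 → match
5 → match
6 → no match — must start with 'cb'
7 → no match
8 → match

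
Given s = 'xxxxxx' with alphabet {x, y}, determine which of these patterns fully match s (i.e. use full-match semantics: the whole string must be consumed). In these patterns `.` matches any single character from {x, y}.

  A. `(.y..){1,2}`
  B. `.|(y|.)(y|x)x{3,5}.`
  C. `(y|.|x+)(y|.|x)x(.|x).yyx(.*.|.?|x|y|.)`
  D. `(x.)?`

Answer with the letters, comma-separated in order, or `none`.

A → no match
B → match
C → no match
D → no match

B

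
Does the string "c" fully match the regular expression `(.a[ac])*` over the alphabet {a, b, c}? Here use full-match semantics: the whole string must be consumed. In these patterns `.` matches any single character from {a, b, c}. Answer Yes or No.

No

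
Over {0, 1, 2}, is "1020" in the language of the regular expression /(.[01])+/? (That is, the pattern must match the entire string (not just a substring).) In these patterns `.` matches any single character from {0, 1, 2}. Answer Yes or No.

Yes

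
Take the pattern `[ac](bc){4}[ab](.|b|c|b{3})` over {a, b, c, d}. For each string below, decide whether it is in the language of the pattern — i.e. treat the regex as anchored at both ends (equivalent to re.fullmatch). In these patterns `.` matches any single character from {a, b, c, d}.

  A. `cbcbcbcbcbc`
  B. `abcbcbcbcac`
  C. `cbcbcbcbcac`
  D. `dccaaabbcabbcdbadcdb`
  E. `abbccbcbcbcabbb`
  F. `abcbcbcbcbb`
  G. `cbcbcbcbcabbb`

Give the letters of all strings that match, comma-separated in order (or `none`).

A → match
B → match
C → match
D → no match
E → no match
F → match
G → match

A, B, C, F, G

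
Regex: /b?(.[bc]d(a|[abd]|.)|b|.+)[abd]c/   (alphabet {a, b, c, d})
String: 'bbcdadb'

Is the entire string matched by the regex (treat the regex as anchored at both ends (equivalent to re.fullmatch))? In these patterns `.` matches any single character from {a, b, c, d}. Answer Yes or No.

Every match must end with 'c', but 'bbcdadb' does not.

No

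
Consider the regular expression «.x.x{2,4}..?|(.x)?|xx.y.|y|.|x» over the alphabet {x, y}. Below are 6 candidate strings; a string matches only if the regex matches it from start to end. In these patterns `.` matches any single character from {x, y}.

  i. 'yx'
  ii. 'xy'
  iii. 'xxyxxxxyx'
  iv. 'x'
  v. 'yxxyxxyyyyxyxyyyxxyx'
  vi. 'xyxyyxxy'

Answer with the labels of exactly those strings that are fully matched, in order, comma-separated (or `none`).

i → match
ii → no match
iii → match
iv → match
v → no match
vi → no match

i, iii, iv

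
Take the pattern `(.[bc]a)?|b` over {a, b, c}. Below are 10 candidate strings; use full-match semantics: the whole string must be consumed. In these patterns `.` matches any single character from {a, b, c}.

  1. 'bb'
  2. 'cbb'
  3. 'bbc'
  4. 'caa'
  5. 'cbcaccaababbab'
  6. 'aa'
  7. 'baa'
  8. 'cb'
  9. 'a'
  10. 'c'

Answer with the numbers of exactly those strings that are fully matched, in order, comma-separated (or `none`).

1. 'bb' → no match
2. 'cbb' → no match
3. 'bbc' → no match
4. 'caa' → no match
5 → no match
6. 'aa' → no match
7. 'baa' → no match
8. 'cb' → no match
9. 'a' → no match
10. 'c' → no match

none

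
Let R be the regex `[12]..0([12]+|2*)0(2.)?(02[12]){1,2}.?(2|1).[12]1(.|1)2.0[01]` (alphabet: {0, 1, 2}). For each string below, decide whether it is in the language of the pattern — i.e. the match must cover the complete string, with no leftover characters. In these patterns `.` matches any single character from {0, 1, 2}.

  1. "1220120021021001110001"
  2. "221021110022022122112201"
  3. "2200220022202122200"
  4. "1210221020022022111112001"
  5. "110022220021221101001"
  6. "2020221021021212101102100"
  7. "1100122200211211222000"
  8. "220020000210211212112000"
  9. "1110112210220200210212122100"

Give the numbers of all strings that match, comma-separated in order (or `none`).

2, 3, 4

1 → no match
2 → match
3 → match
4 → match
5 → no match
6 → no match
7 → no match
8 → no match
9 → no match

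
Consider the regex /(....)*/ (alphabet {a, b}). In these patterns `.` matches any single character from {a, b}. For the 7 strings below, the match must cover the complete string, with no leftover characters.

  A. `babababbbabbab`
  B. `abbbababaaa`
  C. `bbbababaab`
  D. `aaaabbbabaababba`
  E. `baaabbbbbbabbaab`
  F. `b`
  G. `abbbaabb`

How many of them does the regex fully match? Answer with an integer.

3

A → no match
B → no match
C → no match
D → match
E → match
F → no match
G → match
Total matched: 3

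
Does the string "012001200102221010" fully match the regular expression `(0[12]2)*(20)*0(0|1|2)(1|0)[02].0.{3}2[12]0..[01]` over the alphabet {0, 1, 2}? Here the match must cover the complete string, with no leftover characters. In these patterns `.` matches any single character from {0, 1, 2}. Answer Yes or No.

No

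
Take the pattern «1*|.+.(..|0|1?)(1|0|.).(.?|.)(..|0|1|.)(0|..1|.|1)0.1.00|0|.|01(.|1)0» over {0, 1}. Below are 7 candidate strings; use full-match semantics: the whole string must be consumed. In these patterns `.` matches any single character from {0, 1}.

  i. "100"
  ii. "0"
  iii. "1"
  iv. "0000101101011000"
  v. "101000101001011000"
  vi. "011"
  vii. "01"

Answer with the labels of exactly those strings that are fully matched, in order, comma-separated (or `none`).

ii, iii, iv, v

i → no match
ii → match
iii → match
iv → match
v → match
vi → no match
vii → no match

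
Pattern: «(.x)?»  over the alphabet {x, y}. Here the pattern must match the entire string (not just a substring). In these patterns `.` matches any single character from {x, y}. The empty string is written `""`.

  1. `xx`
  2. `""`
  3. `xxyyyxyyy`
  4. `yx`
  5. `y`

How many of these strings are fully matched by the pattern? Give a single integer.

1. `xx` → match
2. `""` → match
3. `xxyyyxyyy` → no match
4. `yx` → match
5. `y` → no match
Total matched: 3

3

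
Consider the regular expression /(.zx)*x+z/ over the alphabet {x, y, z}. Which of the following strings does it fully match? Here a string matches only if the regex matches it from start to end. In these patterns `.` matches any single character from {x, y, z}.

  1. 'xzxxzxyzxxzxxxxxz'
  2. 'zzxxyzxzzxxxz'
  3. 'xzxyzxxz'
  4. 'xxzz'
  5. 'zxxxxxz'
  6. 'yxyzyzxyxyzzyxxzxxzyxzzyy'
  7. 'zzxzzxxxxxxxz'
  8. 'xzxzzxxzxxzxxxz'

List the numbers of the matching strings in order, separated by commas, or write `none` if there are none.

1, 3, 7, 8

1 → match
2 → no match
3 → match
4 → no match — must end with 'xz'
5 → no match
6 → no match — must end with 'xz'
7 → match
8 → match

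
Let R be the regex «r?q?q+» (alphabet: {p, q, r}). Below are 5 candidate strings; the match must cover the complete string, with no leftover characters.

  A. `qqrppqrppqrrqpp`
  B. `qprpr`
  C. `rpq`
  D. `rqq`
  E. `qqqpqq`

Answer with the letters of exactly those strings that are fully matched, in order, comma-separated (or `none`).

D

A → no match — must end with `q`
B → no match — must end with `q`
C → no match
D → match
E → no match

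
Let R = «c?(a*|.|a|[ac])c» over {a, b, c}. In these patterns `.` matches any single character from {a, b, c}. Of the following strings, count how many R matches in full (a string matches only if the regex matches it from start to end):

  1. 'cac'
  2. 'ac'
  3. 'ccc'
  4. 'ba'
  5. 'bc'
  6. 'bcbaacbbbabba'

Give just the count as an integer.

1. 'cac' → match
2. 'ac' → match
3. 'ccc' → match
4. 'ba' → no match — must end with 'c'
5. 'bc' → match
6 → no match — must end with 'c'
Total matched: 4

4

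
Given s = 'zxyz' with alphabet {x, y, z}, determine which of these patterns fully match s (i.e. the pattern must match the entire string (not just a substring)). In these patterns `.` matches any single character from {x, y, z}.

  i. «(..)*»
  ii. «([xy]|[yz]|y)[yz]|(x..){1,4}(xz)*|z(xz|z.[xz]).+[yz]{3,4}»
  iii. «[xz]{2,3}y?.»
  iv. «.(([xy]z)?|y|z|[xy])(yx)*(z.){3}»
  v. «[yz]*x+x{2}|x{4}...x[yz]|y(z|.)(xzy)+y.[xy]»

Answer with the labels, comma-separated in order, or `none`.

i, iii

i → match
ii → no match
iii → match
iv → no match
v → no match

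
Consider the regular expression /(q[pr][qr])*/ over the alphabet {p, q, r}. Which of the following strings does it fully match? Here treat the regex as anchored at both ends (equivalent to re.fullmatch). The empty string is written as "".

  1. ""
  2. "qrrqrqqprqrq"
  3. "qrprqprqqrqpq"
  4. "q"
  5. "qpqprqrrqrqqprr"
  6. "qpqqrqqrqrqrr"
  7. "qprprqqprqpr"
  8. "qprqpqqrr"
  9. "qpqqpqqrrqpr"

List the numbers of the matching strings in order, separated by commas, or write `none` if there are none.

1, 2, 8, 9

1. "" → match
2. "qrrqrqqprqrq" → match
3 → no match
4. "q" → no match
5 → no match
6 → no match
7. "qprprqqprqpr" → no match
8. "qprqpqqrr" → match
9. "qpqqpqqrrqpr" → match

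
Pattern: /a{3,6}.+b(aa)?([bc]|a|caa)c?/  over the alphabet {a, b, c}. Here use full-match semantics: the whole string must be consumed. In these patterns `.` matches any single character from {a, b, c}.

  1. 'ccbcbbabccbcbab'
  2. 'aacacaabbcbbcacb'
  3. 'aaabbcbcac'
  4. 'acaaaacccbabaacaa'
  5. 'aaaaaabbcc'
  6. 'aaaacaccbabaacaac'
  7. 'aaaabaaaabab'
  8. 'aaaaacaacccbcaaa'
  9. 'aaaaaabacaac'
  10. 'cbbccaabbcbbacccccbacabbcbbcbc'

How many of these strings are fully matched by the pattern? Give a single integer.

2

1 → no match — must start with 'a'
2 → no match
3 → no match
4 → no match
5 → match
6 → match
7 → no match
8 → no match
9 → no match
10 → no match — must start with 'a'
Total matched: 2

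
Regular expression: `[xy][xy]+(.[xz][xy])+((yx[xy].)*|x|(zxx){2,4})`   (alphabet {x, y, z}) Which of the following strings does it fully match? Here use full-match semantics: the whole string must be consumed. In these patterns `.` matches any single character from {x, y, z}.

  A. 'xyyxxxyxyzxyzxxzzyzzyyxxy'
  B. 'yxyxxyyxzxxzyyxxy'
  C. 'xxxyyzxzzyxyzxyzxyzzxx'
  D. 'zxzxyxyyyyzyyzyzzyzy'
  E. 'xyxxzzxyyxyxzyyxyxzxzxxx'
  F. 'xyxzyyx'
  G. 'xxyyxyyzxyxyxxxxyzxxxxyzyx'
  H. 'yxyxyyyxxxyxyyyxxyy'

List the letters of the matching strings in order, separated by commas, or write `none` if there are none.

A → match
B → match
C → no match
D → no match
E → no match
F. 'xyxzyyx' → no match
G → no match
H → no match

A, B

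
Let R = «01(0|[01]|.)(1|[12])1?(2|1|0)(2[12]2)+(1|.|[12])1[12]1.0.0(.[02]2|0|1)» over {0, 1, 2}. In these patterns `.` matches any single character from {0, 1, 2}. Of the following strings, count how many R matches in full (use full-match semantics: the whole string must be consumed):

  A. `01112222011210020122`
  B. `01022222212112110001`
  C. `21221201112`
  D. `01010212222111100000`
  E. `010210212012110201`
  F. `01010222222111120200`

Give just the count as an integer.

A → no match
B → match
C → no match — must start with `01`
D → match
E → match
F → match
Total matched: 4

4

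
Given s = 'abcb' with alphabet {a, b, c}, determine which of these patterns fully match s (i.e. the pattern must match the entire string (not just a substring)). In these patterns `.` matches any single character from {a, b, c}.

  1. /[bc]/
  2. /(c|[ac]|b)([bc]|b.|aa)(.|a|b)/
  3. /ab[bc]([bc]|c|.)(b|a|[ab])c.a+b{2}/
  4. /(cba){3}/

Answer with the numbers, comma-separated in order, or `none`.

2

1 → no match
2 → match
3 → no match
4 → no match — must start with 'cba'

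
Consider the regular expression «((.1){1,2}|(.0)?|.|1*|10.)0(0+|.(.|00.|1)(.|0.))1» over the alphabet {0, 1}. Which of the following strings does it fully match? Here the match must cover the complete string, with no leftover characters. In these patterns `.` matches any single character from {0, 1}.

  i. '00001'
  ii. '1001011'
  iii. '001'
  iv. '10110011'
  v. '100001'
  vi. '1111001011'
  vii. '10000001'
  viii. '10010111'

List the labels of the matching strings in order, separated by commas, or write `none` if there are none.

i, ii, iii, v, vi, vii

i → match
ii → match
iii → match
iv → no match
v → match
vi → match
vii → match
viii → no match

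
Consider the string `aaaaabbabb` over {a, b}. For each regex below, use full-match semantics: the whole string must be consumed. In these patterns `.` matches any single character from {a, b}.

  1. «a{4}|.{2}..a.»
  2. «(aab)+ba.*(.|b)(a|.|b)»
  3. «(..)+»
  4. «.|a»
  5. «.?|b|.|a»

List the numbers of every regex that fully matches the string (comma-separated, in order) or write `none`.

3

1 → no match
2 → no match — must start with `aab`
3 → match
4 → no match
5 → no match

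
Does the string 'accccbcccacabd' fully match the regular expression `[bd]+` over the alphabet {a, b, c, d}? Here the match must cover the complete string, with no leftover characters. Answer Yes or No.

No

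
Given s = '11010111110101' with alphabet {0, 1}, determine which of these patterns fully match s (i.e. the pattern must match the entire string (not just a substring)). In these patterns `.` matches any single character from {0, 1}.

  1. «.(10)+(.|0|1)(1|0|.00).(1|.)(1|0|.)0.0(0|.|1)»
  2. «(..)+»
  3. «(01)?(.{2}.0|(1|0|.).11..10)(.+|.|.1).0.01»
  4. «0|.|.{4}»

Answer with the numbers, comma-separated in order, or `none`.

1 → match
2 → match
3 → no match
4 → no match

1, 2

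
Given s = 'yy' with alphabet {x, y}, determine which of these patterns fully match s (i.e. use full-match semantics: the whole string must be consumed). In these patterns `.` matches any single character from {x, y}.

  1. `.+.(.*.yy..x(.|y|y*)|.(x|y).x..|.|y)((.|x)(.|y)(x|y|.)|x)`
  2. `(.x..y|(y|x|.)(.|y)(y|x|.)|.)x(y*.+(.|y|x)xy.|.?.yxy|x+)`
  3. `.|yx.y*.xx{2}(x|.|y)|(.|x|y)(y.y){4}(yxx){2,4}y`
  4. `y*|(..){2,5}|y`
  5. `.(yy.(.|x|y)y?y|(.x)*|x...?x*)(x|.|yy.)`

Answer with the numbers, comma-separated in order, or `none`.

4, 5

1 → no match
2 → no match
3 → no match
4 → match
5 → match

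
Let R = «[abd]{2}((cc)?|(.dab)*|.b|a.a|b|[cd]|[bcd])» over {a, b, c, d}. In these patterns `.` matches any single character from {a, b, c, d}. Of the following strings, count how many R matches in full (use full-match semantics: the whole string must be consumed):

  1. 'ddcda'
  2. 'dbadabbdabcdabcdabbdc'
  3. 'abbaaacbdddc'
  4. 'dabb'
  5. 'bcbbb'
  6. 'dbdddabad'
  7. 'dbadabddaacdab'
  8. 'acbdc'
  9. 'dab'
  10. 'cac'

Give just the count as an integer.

2

1 → no match
2 → no match
3 → no match
4 → match
5 → no match
6 → no match
7 → no match
8 → no match
9 → match
10 → no match
Total matched: 2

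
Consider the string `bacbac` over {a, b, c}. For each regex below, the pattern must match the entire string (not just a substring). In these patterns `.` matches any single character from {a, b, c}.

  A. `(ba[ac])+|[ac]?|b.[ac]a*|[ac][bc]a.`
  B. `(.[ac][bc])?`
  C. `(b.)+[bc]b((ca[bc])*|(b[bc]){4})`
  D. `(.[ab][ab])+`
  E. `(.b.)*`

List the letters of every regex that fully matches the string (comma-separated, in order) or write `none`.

A → match
B → no match
C → no match
D → no match
E → no match

A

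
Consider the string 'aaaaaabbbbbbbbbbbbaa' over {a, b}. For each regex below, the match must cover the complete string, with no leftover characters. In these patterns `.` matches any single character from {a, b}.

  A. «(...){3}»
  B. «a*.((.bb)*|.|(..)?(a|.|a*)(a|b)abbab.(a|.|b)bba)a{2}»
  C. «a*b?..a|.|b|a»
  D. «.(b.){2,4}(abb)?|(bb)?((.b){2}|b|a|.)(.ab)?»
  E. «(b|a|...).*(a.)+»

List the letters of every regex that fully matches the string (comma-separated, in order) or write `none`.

A → no match
B → match
C → no match
D → no match
E → match

B, E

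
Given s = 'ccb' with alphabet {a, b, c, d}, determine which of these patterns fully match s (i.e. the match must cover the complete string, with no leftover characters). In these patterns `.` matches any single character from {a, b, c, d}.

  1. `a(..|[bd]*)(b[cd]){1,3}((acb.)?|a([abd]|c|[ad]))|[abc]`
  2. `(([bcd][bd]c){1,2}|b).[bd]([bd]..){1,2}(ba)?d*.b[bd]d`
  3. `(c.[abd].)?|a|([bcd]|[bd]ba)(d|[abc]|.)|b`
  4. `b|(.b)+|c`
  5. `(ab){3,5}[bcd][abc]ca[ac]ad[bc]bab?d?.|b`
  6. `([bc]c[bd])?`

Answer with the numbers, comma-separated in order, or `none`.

6

1 → no match
2 → no match — must end with 'd'
3 → no match
4 → no match
5 → no match
6 → match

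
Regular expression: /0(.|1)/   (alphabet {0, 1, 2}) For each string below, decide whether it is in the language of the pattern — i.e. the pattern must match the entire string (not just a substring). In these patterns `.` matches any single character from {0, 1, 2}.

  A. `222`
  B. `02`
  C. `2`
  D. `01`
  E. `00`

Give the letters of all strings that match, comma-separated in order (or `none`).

B, D, E

A. `222` → no match — must start with `0`
B. `02` → match
C. `2` → no match — must start with `0`
D. `01` → match
E. `00` → match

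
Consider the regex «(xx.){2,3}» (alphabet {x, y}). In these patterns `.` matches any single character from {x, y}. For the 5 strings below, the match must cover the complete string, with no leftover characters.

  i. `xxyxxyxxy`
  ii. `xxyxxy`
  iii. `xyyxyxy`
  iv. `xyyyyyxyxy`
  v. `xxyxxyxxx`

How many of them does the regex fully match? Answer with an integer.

3

i → match
ii → match
iii → no match — must start with `xx`
iv → no match — must start with `xx`
v → match
Total matched: 3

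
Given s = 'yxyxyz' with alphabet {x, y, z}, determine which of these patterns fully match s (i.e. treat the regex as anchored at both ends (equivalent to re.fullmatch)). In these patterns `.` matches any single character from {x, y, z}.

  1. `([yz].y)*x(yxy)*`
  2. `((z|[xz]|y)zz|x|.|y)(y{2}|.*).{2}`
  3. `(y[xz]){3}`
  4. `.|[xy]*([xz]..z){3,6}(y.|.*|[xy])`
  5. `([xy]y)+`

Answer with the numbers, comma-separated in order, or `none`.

1 → no match
2 → match
3 → match
4 → no match
5 → no match — must end with 'y'

2, 3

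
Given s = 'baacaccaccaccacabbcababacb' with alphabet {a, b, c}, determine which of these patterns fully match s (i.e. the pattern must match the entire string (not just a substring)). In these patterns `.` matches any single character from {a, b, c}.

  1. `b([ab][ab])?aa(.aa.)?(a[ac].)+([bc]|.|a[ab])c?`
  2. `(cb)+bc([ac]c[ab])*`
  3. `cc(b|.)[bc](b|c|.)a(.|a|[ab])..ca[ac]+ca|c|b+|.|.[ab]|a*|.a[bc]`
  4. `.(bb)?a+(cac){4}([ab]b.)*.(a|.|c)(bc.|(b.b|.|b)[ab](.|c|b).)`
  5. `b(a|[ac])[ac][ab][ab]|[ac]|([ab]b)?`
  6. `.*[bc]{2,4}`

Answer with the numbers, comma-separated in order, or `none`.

4, 6

1 → no match
2 → no match — must start with 'cb'
3 → no match
4 → match
5 → no match
6 → match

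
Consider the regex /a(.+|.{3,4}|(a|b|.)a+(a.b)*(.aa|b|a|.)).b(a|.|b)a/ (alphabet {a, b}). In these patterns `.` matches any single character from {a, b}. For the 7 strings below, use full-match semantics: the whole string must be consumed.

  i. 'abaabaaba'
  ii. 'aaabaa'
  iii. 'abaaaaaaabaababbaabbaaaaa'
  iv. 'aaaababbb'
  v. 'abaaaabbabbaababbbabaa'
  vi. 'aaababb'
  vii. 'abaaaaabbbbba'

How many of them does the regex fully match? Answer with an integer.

i → no match
ii → match
iii → no match
iv → no match — must end with 'a'
v → match
vi → no match — must end with 'a'
vii → match
Total matched: 3

3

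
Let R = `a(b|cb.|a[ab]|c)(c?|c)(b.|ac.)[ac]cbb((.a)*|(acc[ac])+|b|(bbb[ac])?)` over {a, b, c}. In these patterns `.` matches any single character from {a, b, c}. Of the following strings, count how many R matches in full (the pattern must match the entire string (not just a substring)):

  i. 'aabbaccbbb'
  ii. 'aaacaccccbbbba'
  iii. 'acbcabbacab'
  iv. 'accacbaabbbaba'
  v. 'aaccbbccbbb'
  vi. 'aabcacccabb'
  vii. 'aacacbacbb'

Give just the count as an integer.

i → match
ii → no match
iii → no match
iv → no match
v → no match
vi → no match
vii → no match
Total matched: 1

1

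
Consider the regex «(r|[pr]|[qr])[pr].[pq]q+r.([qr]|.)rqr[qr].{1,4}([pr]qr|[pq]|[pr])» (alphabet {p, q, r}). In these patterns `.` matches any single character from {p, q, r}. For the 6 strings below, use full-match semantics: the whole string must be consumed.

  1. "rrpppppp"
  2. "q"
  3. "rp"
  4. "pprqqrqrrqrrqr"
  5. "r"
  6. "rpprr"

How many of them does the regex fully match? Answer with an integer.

1 → no match
2 → no match
3 → no match
4 → match
5 → no match
6 → no match
Total matched: 1

1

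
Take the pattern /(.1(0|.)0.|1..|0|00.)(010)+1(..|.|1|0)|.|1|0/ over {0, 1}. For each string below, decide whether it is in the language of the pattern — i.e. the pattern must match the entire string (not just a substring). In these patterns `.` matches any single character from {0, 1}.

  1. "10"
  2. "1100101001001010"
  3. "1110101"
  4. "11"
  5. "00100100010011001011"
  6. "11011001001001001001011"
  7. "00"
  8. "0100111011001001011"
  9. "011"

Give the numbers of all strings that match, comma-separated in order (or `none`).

1 → no match
2 → match
3 → no match
4 → no match
5 → no match
6 → no match
7 → no match
8 → no match
9 → no match

2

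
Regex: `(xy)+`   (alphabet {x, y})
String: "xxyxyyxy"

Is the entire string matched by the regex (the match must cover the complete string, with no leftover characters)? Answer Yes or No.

Every match must start with "xy", but "xxyxyyxy" does not.

No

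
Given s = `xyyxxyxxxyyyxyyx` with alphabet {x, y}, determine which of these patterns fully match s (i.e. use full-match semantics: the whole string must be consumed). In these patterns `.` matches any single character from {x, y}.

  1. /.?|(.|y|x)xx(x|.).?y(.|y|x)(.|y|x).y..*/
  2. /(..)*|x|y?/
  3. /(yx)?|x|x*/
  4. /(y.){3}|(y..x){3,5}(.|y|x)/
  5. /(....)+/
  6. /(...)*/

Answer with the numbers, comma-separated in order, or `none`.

1 → no match
2 → match
3 → no match
4 → no match — must start with `y`
5 → match
6 → no match

2, 5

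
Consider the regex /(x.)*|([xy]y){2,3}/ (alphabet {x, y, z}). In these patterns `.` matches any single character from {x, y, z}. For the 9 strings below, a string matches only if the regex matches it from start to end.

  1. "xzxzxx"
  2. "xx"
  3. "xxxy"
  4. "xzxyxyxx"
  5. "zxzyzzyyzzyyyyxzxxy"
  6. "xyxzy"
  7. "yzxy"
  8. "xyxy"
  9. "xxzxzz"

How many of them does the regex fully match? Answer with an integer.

5

1 → match
2 → match
3 → match
4 → match
5 → no match
6 → no match
7 → no match
8 → match
9 → no match
Total matched: 5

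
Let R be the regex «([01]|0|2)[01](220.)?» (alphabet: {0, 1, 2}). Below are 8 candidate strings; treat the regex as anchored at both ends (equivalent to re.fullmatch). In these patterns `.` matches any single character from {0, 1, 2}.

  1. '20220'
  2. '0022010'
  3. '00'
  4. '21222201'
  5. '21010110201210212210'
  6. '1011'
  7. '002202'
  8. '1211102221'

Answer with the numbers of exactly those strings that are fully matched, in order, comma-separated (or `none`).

1. '20220' → no match
2. '0022010' → no match
3. '00' → match
4. '21222201' → no match
5 → no match
6. '1011' → no match
7. '002202' → match
8. '1211102221' → no match

3, 7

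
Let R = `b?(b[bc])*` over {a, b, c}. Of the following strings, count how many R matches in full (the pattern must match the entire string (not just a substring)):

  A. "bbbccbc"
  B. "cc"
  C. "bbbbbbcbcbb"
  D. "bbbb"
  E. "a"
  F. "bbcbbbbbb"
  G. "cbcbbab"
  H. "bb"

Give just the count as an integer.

A. "bbbccbc" → no match
B. "cc" → no match
C. "bbbbbbcbcbb" → match
D. "bbbb" → match
E. "a" → no match
F. "bbcbbbbbb" → match
G. "cbcbbab" → no match
H. "bb" → match
Total matched: 4

4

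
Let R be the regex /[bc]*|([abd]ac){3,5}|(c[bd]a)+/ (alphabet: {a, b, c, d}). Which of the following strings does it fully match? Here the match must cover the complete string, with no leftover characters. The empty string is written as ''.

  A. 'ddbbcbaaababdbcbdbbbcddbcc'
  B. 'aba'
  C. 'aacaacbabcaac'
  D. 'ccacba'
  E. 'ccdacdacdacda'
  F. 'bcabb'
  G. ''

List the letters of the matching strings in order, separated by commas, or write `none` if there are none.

A → no match
B. 'aba' → no match
C → no match
D. 'ccacba' → no match
E → no match
F. 'bcabb' → no match
G. '' → match

G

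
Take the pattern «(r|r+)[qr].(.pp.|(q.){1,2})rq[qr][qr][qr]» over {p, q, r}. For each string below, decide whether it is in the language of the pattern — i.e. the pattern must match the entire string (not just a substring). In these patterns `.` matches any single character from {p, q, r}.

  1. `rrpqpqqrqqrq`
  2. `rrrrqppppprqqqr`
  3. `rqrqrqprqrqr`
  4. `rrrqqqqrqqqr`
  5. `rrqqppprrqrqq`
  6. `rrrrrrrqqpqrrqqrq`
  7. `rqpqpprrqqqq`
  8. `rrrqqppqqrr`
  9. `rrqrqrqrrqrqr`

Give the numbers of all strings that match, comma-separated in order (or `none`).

1, 2, 3, 4, 5, 6, 7, 9

1. `rrpqpqqrqqrq` → match
2 → match
3. `rqrqrqprqrqr` → match
4. `rrrqqqqrqqqr` → match
5 → match
6 → match
7. `rqpqpprrqqqq` → match
8. `rrrqqppqqrr` → no match
9 → match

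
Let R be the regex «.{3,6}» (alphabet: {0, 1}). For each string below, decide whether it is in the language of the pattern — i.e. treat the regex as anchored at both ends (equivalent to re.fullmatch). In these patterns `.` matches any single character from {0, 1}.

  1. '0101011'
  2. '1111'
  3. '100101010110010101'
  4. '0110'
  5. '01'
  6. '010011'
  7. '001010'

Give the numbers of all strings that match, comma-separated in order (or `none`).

1 → no match
2 → match
3 → no match
4 → match
5 → no match
6 → match
7 → match

2, 4, 6, 7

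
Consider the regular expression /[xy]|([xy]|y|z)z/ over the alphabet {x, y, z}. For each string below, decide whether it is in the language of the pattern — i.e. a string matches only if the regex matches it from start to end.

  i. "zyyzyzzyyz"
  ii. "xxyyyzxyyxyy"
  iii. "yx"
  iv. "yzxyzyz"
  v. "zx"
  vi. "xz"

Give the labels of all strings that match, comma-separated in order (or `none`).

vi

i → no match
ii → no match
iii → no match
iv → no match
v → no match
vi → match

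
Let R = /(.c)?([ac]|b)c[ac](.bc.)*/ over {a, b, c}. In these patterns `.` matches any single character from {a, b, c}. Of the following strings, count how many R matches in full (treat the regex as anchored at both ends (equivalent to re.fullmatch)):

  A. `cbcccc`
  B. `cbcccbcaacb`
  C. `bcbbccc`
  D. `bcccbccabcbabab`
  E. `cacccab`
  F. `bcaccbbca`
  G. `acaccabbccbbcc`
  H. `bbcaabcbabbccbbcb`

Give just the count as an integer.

A → no match
B → no match
C → no match
D → no match
E → no match
F → match
G → no match
H → no match
Total matched: 1

1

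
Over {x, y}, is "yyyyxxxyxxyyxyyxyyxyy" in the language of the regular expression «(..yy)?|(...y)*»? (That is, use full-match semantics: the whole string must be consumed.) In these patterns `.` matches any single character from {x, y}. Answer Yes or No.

No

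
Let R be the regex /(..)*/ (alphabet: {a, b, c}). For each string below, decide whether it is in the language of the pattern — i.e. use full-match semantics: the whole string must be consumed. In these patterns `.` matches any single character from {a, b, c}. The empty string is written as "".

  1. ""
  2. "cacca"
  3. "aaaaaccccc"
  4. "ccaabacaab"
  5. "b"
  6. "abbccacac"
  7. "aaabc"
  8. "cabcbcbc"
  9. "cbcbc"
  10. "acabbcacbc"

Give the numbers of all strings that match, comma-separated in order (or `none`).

1 → match
2 → no match
3 → match
4 → match
5 → no match
6 → no match
7 → no match
8 → match
9 → no match
10 → match

1, 3, 4, 8, 10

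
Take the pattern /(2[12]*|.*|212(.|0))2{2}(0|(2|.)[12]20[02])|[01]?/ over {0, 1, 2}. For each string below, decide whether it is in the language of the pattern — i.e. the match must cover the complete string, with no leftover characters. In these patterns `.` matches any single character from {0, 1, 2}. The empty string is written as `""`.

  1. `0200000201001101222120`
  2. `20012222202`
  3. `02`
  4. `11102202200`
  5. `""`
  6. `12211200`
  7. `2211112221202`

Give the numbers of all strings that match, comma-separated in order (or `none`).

2, 4, 5, 6, 7

1 → no match
2 → match
3 → no match
4 → match
5 → match
6 → match
7 → match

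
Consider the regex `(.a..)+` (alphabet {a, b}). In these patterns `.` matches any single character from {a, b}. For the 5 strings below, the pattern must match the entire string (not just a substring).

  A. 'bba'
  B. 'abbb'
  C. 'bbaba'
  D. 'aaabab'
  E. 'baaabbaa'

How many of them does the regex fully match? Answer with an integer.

0

A → no match
B → no match
C → no match
D → no match
E → no match
Total matched: 0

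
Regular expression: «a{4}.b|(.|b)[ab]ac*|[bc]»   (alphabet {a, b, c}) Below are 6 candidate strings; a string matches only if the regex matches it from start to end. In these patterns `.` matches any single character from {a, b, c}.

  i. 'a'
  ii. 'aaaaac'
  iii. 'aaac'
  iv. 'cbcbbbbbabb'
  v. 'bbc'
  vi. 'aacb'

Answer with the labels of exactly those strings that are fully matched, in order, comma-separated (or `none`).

i. 'a' → no match
ii. 'aaaaac' → no match
iii. 'aaac' → match
iv. 'cbcbbbbbabb' → no match
v. 'bbc' → no match
vi. 'aacb' → no match

iii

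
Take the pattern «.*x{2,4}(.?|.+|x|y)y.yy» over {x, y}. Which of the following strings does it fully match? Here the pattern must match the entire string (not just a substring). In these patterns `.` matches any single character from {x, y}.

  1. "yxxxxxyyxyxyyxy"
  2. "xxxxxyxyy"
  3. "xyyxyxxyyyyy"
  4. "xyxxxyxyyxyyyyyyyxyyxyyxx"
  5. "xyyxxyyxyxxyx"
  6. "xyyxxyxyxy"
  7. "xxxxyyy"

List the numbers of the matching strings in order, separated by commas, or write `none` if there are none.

1 → no match — must end with "yy"
2. "xxxxxyxyy" → match
3. "xyyxyxxyyyyy" → match
4 → no match — must end with "yy"
5 → no match — must end with "yy"
6. "xyyxxyxyxy" → no match — must end with "yy"
7. "xxxxyyy" → no match

2, 3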